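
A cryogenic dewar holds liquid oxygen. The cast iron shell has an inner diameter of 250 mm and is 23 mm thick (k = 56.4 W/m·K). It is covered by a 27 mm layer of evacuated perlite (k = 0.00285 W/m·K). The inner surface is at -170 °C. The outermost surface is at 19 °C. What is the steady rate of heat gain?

Q ≈ 6.49 W

Spherical conduction: R = (1/r_in − 1/r_out)/(4πk) per layer; series-sum.
R_cast iron shell = (1/0.125 − 1/0.148)/(4π×56.4) = 0.001754 K/W
R_evacuated perlite = (1/0.148 − 1/0.175)/(4π×0.00285) = 29.11 K/W
R_total = 29.11 K/W
Q = ΔT/R_total = 189/29.11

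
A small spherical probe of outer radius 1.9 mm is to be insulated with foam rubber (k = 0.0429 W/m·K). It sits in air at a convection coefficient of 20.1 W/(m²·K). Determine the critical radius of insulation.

For a sphere r_cr = 2k/h = 2×0.0429/20.1
r_cr = 4.27 mm; since the bare radius (1.9 mm) is below r_cr, adding a thin layer of insulation will *increase* heat loss.

r_cr ≈ 4.27 mm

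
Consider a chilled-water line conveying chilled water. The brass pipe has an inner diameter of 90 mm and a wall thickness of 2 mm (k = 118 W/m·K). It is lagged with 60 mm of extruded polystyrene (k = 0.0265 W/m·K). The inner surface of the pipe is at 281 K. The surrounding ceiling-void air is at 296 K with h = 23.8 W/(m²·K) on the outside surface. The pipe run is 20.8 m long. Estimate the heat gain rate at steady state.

Q ≈ 62.4 W

Per-layer cylindrical resistances, series-summed:
R_brass pipe wall = ln(47/45)/(2π×118×20.8) = 2.82×10^-6 K/W
R_extruded polystyrene = ln(107/47)/(2π×0.0265×20.8) = 0.2375 K/W
R_outer film = 1/(h_o·2πr_oL) = 1/(23.8×2π×0.107×20.8) = 0.003005 K/W
R_total = 0.2406 K/W
Q = ΔT/R_total = 15/0.2406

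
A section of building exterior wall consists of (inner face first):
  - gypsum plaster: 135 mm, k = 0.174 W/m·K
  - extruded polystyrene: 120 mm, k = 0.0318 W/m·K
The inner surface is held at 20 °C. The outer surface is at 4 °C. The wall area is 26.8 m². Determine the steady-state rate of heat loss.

Q ≈ 94.3 W

Model the wall as resistances in series:
R_gypsum plaster = L/(kA) = 0.135/(0.174×26.8) = 0.02895 K/W
R_extruded polystyrene = L/(kA) = 0.12/(0.0318×26.8) = 0.1408 K/W
R_total = 0.1698 K/W
Q = ΔT / R_total = 16 / 0.1698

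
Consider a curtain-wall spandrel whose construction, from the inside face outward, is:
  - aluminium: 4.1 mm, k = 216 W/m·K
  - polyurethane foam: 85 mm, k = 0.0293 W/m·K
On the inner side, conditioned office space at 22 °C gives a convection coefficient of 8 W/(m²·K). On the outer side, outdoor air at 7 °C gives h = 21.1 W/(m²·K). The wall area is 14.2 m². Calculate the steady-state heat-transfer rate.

Q ≈ 69.3 W

Treating each layer as a thermal resistance in series:
R_inner film = 1/(h_i·A) = 1/(8×14.2) = 0.008803 K/W
R_aluminium = L/(kA) = 0.0041/(216×14.2) = 1.337×10^-6 K/W
R_polyurethane foam = L/(kA) = 0.085/(0.0293×14.2) = 0.2043 K/W
R_outer film = 1/(h_o·A) = 1/(21.1×14.2) = 0.003338 K/W
R_total = 0.2164 K/W
Q = ΔT / R_total = 15 / 0.2164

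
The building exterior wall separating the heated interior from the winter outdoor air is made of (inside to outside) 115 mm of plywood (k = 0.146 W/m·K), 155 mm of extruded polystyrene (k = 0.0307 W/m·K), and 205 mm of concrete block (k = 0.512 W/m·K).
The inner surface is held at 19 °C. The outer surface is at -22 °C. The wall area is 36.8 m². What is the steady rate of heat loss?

Q ≈ 242 W

Model the wall as resistances in series:
R_plywood = L/(kA) = 0.115/(0.146×36.8) = 0.0214 K/W
R_extruded polystyrene = L/(kA) = 0.155/(0.0307×36.8) = 0.1372 K/W
R_concrete block = L/(kA) = 0.205/(0.512×36.8) = 0.01088 K/W
R_total = 0.1695 K/W
Q = ΔT / R_total = 41 / 0.1695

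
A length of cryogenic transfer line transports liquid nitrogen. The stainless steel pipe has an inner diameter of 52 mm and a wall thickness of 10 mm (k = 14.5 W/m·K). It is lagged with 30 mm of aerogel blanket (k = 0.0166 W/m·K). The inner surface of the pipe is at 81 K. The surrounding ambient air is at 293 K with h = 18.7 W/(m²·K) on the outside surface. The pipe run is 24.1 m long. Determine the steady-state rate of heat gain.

Q ≈ 860 W

Radial resistances (cylindrical: R_cond = ln(r_o/r_i)/(2πkL), R_conv = 1/(h·2πrL)):
R_stainless steel pipe wall = ln(36/26)/(2π×14.5×24.1) = 1.482×10^-4 K/W
R_aerogel blanket = ln(66/36)/(2π×0.0166×24.1) = 0.2411 K/W
R_outer film = 1/(h_o·2πr_oL) = 1/(18.7×2π×0.066×24.1) = 0.005351 K/W
R_total = 0.2466 K/W
Q = ΔT/R_total = 212/0.2466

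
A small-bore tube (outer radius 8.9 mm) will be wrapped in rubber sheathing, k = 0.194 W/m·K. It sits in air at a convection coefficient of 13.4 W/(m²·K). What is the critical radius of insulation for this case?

For a cylinder r_cr = k/h = 0.194/13.4
r_cr = 14.5 mm; since the bare radius (8.9 mm) is below r_cr, adding a thin layer of insulation will *increase* heat loss.

r_cr ≈ 14.5 mm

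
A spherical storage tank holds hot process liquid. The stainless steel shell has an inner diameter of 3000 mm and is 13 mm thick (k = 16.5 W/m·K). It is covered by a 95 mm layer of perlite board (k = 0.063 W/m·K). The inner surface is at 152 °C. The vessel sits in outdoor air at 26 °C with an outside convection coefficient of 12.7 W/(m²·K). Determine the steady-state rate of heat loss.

Spherical conduction: R = (1/r_in − 1/r_out)/(4πk) per layer; series-sum.
R_stainless steel shell = (1/1.5 − 1/1.513)/(4π×16.5) = 2.763×10^-5 K/W
R_perlite board = (1/1.513 − 1/1.608)/(4π×0.063) = 0.04932 K/W
R_outer film = 1/(h·4πr_o²) = 1/(12.7×4π×1.608²) = 0.002423 K/W
R_total = 0.05177 K/W
Q = ΔT/R_total = 126/0.05177

Q ≈ 2430 W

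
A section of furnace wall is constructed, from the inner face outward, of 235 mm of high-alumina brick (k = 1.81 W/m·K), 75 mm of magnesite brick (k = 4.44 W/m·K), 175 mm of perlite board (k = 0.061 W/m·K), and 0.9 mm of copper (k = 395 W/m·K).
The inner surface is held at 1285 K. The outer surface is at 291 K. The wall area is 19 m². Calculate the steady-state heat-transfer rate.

Thermal resistances in series:
R_high-alumina brick = L/(kA) = 0.235/(1.81×19) = 0.006833 K/W
R_magnesite brick = L/(kA) = 0.075/(4.44×19) = 8.89×10^-4 K/W
R_perlite board = L/(kA) = 0.175/(0.061×19) = 0.151 K/W
R_copper = L/(kA) = 0.0009/(395×19) = 1.199×10^-7 K/W
R_total = 0.1587 K/W
Q = ΔT / R_total = 994 / 0.1587

Q ≈ 6260 W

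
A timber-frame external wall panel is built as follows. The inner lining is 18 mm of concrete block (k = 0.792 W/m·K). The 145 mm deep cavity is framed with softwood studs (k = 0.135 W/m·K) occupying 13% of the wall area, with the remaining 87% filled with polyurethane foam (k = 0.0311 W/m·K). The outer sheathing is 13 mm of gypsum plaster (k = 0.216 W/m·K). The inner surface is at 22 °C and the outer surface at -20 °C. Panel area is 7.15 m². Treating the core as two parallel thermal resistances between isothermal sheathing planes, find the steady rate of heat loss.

Sheathing layers in series; stud and cavity paths in parallel between them.
R_inner = 0.018/(0.792×7.15) = 0.003179 K/W
R_stud  = 0.145/(0.135×0.13×7.15) = 1.156 K/W
R_cav   = 0.145/(0.0311×0.87×7.15) = 0.7495 K/W
1/R_core = 1/R_stud + 1/R_cav → R_core = 0.4546 K/W
R_outer = 0.013/(0.216×7.15) = 0.008418 K/W
R_total = 0.4662 K/W
Q = ΔT/R_total = 42/0.4662

Q ≈ 90.1 W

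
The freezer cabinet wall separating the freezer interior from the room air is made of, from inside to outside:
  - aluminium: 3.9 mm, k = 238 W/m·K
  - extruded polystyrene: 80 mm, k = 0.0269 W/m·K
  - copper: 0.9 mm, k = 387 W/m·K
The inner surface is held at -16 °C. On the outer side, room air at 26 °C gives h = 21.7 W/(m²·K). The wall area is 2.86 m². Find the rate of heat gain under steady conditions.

Q ≈ 39.8 W

Treating each layer as a thermal resistance in series:
R_aluminium = L/(kA) = 0.0039/(238×2.86) = 5.73×10^-6 K/W
R_extruded polystyrene = L/(kA) = 0.08/(0.0269×2.86) = 1.04 K/W
R_copper = L/(kA) = 0.0009/(387×2.86) = 8.131×10^-7 K/W
R_outer film = 1/(h_o·A) = 1/(21.7×2.86) = 0.01611 K/W
R_total = 1.056 K/W
Q = ΔT / R_total = 42 / 1.056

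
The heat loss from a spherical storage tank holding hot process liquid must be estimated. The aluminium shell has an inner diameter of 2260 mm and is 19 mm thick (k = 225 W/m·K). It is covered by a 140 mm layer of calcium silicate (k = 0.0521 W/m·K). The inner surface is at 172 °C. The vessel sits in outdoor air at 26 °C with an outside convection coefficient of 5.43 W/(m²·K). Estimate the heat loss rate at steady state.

For a spherical shell R = (1/r₁ − 1/r₂)/(4πk); film R = 1/(h·4πr²). In series:
R_aluminium shell = (1/1.13 − 1/1.149)/(4π×225) = 5.176×10^-6 K/W
R_calcium silicate = (1/1.149 − 1/1.289)/(4π×0.0521) = 0.1444 K/W
R_outer film = 1/(h·4πr_o²) = 1/(5.43×4π×1.289²) = 0.00882 K/W
R_total = 0.1532 K/W
Q = ΔT/R_total = 146/0.1532

Q ≈ 953 W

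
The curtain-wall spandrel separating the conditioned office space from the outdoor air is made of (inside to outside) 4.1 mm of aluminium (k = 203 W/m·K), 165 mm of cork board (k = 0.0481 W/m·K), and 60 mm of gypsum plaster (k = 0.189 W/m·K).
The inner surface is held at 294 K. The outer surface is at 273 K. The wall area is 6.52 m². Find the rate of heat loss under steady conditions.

Q ≈ 36.5 W

Using the resistance-network approach (series):
R_aluminium = L/(kA) = 0.0041/(203×6.52) = 3.098×10^-6 K/W
R_cork board = L/(kA) = 0.165/(0.0481×6.52) = 0.5261 K/W
R_gypsum plaster = L/(kA) = 0.06/(0.189×6.52) = 0.04869 K/W
R_total = 0.5748 K/W
Q = ΔT / R_total = 21 / 0.5748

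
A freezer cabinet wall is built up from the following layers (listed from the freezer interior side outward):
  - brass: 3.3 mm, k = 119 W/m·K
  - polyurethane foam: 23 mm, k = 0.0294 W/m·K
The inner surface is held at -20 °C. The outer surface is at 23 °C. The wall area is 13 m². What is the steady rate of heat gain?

Thermal resistances in series:
R_brass = L/(kA) = 0.0033/(119×13) = 2.133×10^-6 K/W
R_polyurethane foam = L/(kA) = 0.023/(0.0294×13) = 0.06018 K/W
R_total = 0.06018 K/W
Q = ΔT / R_total = 43 / 0.06018

Q ≈ 715 W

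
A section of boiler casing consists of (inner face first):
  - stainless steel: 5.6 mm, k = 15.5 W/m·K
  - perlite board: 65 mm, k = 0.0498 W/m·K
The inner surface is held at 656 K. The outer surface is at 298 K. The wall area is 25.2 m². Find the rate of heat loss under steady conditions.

Q ≈ 6910 W

Model the wall as resistances in series:
R_stainless steel = L/(kA) = 0.0056/(15.5×25.2) = 1.434×10^-5 K/W
R_perlite board = L/(kA) = 0.065/(0.0498×25.2) = 0.05179 K/W
R_total = 0.05181 K/W
Q = ΔT / R_total = 358 / 0.05181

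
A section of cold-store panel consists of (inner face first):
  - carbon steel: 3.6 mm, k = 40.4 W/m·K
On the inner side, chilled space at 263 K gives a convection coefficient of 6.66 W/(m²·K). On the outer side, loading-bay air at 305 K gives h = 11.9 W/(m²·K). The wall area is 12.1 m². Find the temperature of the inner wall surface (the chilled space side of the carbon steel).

Treating each layer as a thermal resistance in series:
R_inner film = 1/(h_i·A) = 1/(6.66×12.1) = 0.01241 K/W
R_carbon steel = L/(kA) = 0.0036/(40.4×12.1) = 7.364×10^-6 K/W
R_outer film = 1/(h_o·A) = 1/(11.9×12.1) = 0.006945 K/W
R_total = 0.01936 K/W;  Q = ΔT/R_total = 42/0.01936 = 2169 W
T_interface = T_inner + Q·ΣR(inner→interface) = 263 + 2170×0.01241

T ≈ 290 K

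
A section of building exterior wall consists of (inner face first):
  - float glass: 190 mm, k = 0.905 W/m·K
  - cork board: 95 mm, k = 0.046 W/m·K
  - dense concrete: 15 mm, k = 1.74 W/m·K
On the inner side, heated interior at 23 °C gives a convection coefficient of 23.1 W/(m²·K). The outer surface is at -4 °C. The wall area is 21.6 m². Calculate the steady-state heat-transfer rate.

Q ≈ 251 W

Model the wall as resistances in series:
R_inner film = 1/(h_i·A) = 1/(23.1×21.6) = 0.002004 K/W
R_float glass = L/(kA) = 0.19/(0.905×21.6) = 0.00972 K/W
R_cork board = L/(kA) = 0.095/(0.046×21.6) = 0.09561 K/W
R_dense concrete = L/(kA) = 0.015/(1.74×21.6) = 3.991×10^-4 K/W
R_total = 0.1077 K/W
Q = ΔT / R_total = 27 / 0.1077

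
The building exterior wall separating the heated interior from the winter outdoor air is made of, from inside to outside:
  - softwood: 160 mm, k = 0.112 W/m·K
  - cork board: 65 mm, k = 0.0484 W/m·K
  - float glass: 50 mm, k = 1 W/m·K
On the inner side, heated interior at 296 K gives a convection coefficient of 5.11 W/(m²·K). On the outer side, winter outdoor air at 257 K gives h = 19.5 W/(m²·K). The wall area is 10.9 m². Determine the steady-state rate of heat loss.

Treating each layer as a thermal resistance in series:
R_inner film = 1/(h_i·A) = 1/(5.11×10.9) = 0.01795 K/W
R_softwood = L/(kA) = 0.16/(0.112×10.9) = 0.1311 K/W
R_cork board = L/(kA) = 0.065/(0.0484×10.9) = 0.1232 K/W
R_float glass = L/(kA) = 0.05/(1×10.9) = 0.004587 K/W
R_outer film = 1/(h_o·A) = 1/(19.5×10.9) = 0.004705 K/W
R_total = 0.2815 K/W
Q = ΔT / R_total = 39 / 0.2815

Q ≈ 139 W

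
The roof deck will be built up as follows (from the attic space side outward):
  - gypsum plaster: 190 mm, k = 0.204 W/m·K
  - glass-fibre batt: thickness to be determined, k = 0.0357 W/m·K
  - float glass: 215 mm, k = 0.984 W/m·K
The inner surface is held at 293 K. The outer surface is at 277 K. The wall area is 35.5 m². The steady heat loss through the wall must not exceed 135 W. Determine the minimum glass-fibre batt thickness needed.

L ≈ 109 mm

Using the resistance-network approach (series):
R_gypsum plaster = L/(kA) = 0.19/(0.204×35.5) = 0.02624 K/W
R_float glass = L/(kA) = 0.215/(0.984×35.5) = 0.006155 K/W
Sum of the known resistances R_other = 0.03239 K/W
Required total resistance R_tot = ΔT/Q_allow = 16/135 = 0.1185 K/W
R_glass-fibre batt = R_tot − R_other = 0.08613 K/W
L = R·k·A = 0.08613×0.0357×35.5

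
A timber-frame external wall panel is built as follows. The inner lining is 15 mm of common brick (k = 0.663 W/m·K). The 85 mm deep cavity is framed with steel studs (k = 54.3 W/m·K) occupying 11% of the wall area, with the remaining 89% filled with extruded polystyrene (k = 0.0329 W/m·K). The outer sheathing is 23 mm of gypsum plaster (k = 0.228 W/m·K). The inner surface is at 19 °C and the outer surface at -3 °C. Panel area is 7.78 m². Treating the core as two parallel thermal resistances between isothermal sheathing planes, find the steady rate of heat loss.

Sheathing layers in series; stud and cavity paths in parallel between them.
R_inner = 0.015/(0.663×7.78) = 0.002908 K/W
R_stud  = 0.085/(54.3×0.11×7.78) = 0.001829 K/W
R_cav   = 0.085/(0.0329×0.89×7.78) = 0.3731 K/W
1/R_core = 1/R_stud + 1/R_cav → R_core = 0.00182 K/W
R_outer = 0.023/(0.228×7.78) = 0.01297 K/W
R_total = 0.01769 K/W
Q = ΔT/R_total = 22/0.01769

Q ≈ 1240 W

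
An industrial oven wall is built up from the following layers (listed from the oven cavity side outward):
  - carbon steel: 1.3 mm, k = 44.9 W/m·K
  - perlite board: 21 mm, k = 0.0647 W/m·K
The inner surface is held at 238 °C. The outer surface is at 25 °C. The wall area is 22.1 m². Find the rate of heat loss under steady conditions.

Q ≈ 14500 W

Thermal resistances in series:
R_carbon steel = L/(kA) = 0.0013/(44.9×22.1) = 1.31×10^-6 K/W
R_perlite board = L/(kA) = 0.021/(0.0647×22.1) = 0.01469 K/W
R_total = 0.01469 K/W
Q = ΔT / R_total = 213 / 0.01469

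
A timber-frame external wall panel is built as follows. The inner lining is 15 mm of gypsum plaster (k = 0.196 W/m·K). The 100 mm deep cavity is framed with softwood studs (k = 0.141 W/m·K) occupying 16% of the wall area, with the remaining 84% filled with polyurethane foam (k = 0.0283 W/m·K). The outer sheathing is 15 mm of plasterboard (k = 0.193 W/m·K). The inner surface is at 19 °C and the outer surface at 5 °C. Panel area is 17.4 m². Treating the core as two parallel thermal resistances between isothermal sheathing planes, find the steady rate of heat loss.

Sheathing layers in series; stud and cavity paths in parallel between them.
R_inner = 0.015/(0.196×17.4) = 0.004398 K/W
R_stud  = 0.1/(0.141×0.16×17.4) = 0.2547 K/W
R_cav   = 0.1/(0.0283×0.84×17.4) = 0.2418 K/W
1/R_core = 1/R_stud + 1/R_cav → R_core = 0.124 K/W
R_outer = 0.015/(0.193×17.4) = 0.004467 K/W
R_total = 0.1329 K/W
Q = ΔT/R_total = 14/0.1329

Q ≈ 105 W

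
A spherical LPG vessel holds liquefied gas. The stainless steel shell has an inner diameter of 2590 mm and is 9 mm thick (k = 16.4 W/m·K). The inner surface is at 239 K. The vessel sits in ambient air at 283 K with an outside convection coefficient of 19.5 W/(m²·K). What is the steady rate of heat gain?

Radial (spherical) resistances in series:
R_stainless steel shell = (1/1.295 − 1/1.304)/(4π×16.4) = 2.586×10^-5 K/W
R_outer film = 1/(h·4πr_o²) = 1/(19.5×4π×1.304²) = 0.0024 K/W
R_total = 0.002426 K/W
Q = ΔT/R_total = 44/0.002426

Q ≈ 18100 W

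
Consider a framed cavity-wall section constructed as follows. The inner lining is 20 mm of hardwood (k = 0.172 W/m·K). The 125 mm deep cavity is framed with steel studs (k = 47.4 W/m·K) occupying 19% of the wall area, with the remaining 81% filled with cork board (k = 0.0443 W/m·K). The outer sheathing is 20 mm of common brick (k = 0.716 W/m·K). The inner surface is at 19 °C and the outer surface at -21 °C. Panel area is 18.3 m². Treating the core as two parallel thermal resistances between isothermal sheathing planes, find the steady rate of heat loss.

Sheathing layers in series; stud and cavity paths in parallel between them.
R_inner = 0.02/(0.172×18.3) = 0.006354 K/W
R_stud  = 0.125/(47.4×0.19×18.3) = 7.585×10^-4 K/W
R_cav   = 0.125/(0.0443×0.81×18.3) = 0.1904 K/W
1/R_core = 1/R_stud + 1/R_cav → R_core = 7.554×10^-4 K/W
R_outer = 0.02/(0.716×18.3) = 0.001526 K/W
R_total = 0.008636 K/W
Q = ΔT/R_total = 40/0.008636

Q ≈ 4630 W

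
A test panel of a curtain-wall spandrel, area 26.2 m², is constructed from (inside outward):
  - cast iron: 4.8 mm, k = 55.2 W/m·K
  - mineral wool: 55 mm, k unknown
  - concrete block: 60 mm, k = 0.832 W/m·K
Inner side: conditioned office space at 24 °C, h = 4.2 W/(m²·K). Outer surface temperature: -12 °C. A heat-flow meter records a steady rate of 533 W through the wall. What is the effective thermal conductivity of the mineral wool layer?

k ≈ 0.0377 W/(m·K)

Treating each layer as a thermal resistance in series:
R_inner film = 1/(h_i·A) = 1/(4.2×26.2) = 0.009088 K/W
R_cast iron = L/(kA) = 0.0048/(55.2×26.2) = 3.319×10^-6 K/W
R_concrete block = L/(kA) = 0.06/(0.832×26.2) = 0.002752 K/W
Sum of known resistances R_other = 0.01184 K/W
Total R = ΔT/Q = 36/533 = 0.06754 K/W
R_mineral wool = R_total − R_other = 0.0557 K/W
k = L/(R·A) = 0.055/(0.0557×26.2)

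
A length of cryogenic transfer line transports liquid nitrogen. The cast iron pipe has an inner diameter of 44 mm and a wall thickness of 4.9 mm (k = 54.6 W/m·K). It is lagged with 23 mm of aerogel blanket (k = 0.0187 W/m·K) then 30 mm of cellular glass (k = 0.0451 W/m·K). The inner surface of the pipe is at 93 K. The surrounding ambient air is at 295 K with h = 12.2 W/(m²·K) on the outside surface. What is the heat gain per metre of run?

For a radial system each layer contributes R = ln(r_out/r_in)/(2πkL); films add R = 1/(hA).
R_cast iron pipe wall = ln(26.9/22)/(2π×54.6×1) = 5.861×10^-4 K/W
R_aerogel blanket = ln(49.9/26.9)/(2π×0.0187×1) = 5.259 K/W
R_cellular glass = ln(79.9/49.9)/(2π×0.0451×1) = 1.661 K/W
R_outer film = 1/(h_o·2πr_oL) = 1/(12.2×2π×0.0799×1) = 0.1633 K/W
R_total = 7.084 K/W
Q = ΔT/R_total = 202/7.084

q′ ≈ 28.5 W/m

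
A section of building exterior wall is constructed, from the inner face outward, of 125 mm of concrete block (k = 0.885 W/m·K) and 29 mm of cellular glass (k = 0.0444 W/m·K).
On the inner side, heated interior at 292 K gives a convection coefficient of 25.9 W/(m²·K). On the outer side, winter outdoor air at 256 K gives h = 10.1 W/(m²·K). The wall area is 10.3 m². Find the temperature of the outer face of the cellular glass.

Thermal resistances in series:
R_inner film = 1/(h_i·A) = 1/(25.9×10.3) = 0.003749 K/W
R_concrete block = L/(kA) = 0.125/(0.885×10.3) = 0.01371 K/W
R_cellular glass = L/(kA) = 0.029/(0.0444×10.3) = 0.06341 K/W
R_outer film = 1/(h_o·A) = 1/(10.1×10.3) = 0.009613 K/W
R_total = 0.09049 K/W;  Q = ΔT/R_total = 36/0.09049 = 397.8 W
T_interface = T_inner − Q·ΣR(inner→interface) = 292 − 398×0.08087

T ≈ 260 K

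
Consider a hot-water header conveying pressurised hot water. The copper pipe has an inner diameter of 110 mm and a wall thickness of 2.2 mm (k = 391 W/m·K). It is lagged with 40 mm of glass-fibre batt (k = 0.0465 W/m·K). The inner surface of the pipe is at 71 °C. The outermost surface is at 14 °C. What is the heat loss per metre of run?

For a radial system each layer contributes R = ln(r_out/r_in)/(2πkL); films add R = 1/(hA).
R_copper pipe wall = ln(57.2/55)/(2π×391×1) = 1.596×10^-5 K/W
R_glass-fibre batt = ln(97.2/57.2)/(2π×0.0465×1) = 1.815 K/W
R_total = 1.815 K/W
Q = ΔT/R_total = 57/1.815

q′ ≈ 31.4 W/m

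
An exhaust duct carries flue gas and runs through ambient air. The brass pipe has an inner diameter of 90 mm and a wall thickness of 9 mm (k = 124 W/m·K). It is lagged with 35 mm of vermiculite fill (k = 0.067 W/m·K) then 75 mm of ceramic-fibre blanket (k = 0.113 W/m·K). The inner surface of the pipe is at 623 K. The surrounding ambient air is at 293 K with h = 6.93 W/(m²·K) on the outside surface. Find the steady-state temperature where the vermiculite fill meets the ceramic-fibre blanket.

Cylindrical conduction, so R = ln(r₂/r₁)/(2πkL) per layer, in series:
R_brass pipe wall = ln(54/45)/(2π×124×1) = 2.34×10^-4 K/W
R_vermiculite fill = ln(89/54)/(2π×0.067×1) = 1.187 K/W
R_ceramic-fibre blanket = ln(164/89)/(2π×0.113×1) = 0.8609 K/W
R_outer film = 1/(h_o·2πr_oL) = 1/(6.93×2π×0.164×1) = 0.14 K/W
R_total = 2.188 K/W
Q = ΔT/R_total = 330/2.188
Q = 151 W/m
T_interface = T_inner − Q·ΣR(inner→interface) = 623 − 151×1.187

T ≈ 444 K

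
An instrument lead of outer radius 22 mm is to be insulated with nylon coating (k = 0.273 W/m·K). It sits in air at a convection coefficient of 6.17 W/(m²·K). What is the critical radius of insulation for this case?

For a cylinder r_cr = k/h = 0.273/6.17
r_cr = 44.2 mm; since the bare radius (22 mm) is below r_cr, adding a thin layer of insulation will *increase* heat loss.

r_cr ≈ 44.2 mm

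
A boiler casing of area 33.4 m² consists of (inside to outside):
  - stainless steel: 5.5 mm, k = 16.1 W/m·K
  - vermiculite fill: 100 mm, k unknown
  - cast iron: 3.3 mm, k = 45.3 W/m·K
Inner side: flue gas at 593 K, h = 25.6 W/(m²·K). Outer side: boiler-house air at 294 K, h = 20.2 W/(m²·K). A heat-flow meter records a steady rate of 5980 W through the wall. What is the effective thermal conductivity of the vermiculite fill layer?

k ≈ 0.0633 W/(m·K)

Thermal resistances in series:
R_inner film = 1/(h_i·A) = 1/(25.6×33.4) = 0.00117 K/W
R_stainless steel = L/(kA) = 0.0055/(16.1×33.4) = 1.023×10^-5 K/W
R_cast iron = L/(kA) = 0.0033/(45.3×33.4) = 2.181×10^-6 K/W
R_outer film = 1/(h_o·A) = 1/(20.2×33.4) = 0.001482 K/W
Sum of known resistances R_other = 0.002664 K/W
Total R = ΔT/Q = 299/5980 = 0.05 K/W
R_vermiculite fill = R_total − R_other = 0.04734 K/W
k = L/(R·A) = 0.1/(0.04734×33.4)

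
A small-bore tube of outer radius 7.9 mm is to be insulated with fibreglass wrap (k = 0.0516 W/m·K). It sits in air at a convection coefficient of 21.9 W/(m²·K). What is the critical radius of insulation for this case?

r_cr ≈ 2.36 mm

For a cylinder r_cr = k/h = 0.0516/21.9
r_cr = 2.36 mm; since the bare radius (7.9 mm) is above r_cr, any added insulation will reduce heat loss.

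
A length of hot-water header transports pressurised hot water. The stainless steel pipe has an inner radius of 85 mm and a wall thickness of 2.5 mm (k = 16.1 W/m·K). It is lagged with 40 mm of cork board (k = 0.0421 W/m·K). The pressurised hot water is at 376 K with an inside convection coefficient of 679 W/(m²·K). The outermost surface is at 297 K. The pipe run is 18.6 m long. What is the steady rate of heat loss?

Q ≈ 1030 W

For a radial system each layer contributes R = ln(r_out/r_in)/(2πkL); films add R = 1/(hA).
R_inner film = 1/(h_i·2πr₁L) = 1/(679×2π×0.085×18.6) = 1.483×10^-4 K/W
R_stainless steel pipe wall = ln(87.5/85)/(2π×16.1×18.6) = 1.541×10^-5 K/W
R_cork board = ln(127.5/87.5)/(2π×0.0421×18.6) = 0.07652 K/W
R_total = 0.07668 K/W
Q = ΔT/R_total = 79/0.07668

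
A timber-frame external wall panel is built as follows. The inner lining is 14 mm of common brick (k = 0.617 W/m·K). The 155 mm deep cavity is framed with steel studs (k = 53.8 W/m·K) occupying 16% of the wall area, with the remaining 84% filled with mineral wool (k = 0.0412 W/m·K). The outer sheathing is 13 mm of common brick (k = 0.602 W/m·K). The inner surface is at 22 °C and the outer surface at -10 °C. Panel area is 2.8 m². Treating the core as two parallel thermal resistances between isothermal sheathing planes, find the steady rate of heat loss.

Q ≈ 1440 W

Sheathing layers in series; stud and cavity paths in parallel between them.
R_inner = 0.014/(0.617×2.8) = 0.008104 K/W
R_stud  = 0.155/(53.8×0.16×2.8) = 0.006431 K/W
R_cav   = 0.155/(0.0412×0.84×2.8) = 1.6 K/W
1/R_core = 1/R_stud + 1/R_cav → R_core = 0.006405 K/W
R_outer = 0.013/(0.602×2.8) = 0.007712 K/W
R_total = 0.02222 K/W
Q = ΔT/R_total = 32/0.02222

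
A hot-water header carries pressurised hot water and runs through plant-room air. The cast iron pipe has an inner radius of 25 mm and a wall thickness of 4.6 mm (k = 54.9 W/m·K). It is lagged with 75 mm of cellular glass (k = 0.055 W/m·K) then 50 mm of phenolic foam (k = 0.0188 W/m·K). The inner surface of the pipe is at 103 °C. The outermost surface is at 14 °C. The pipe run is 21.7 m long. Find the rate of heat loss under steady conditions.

Cylindrical conduction, so R = ln(r₂/r₁)/(2πkL) per layer, in series:
R_cast iron pipe wall = ln(29.6/25)/(2π×54.9×21.7) = 2.256×10^-5 K/W
R_cellular glass = ln(104.6/29.6)/(2π×0.055×21.7) = 0.1683 K/W
R_phenolic foam = ln(154.6/104.6)/(2π×0.0188×21.7) = 0.1524 K/W
R_total = 0.3208 K/W
Q = ΔT/R_total = 89/0.3208

Q ≈ 277 W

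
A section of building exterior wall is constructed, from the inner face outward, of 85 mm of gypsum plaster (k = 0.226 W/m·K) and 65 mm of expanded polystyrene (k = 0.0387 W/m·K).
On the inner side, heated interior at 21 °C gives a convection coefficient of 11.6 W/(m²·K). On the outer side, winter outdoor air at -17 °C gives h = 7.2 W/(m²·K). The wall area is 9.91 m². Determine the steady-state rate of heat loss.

Q ≈ 165 W

Series thermal resistances:
R_inner film = 1/(h_i·A) = 1/(11.6×9.91) = 0.008699 K/W
R_gypsum plaster = L/(kA) = 0.085/(0.226×9.91) = 0.03795 K/W
R_expanded polystyrene = L/(kA) = 0.065/(0.0387×9.91) = 0.1695 K/W
R_outer film = 1/(h_o·A) = 1/(7.2×9.91) = 0.01402 K/W
R_total = 0.2302 K/W
Q = ΔT / R_total = 38 / 0.2302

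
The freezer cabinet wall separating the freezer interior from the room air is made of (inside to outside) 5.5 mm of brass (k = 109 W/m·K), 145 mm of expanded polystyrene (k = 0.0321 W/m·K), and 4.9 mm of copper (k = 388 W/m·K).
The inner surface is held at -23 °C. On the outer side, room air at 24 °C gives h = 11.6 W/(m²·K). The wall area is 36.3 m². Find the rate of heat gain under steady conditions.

Q ≈ 371 W

Model the wall as resistances in series:
R_brass = L/(kA) = 0.0055/(109×36.3) = 1.39×10^-6 K/W
R_expanded polystyrene = L/(kA) = 0.145/(0.0321×36.3) = 0.1244 K/W
R_copper = L/(kA) = 0.0049/(388×36.3) = 3.479×10^-7 K/W
R_outer film = 1/(h_o·A) = 1/(11.6×36.3) = 0.002375 K/W
R_total = 0.1268 K/W
Q = ΔT / R_total = 47 / 0.1268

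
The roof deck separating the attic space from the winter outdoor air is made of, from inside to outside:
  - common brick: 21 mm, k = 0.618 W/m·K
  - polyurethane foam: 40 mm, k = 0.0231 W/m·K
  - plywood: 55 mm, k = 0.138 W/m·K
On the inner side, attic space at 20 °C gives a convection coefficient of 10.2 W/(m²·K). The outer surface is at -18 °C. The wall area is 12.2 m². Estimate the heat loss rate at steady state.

Q ≈ 205 W

Model the wall as resistances in series:
R_inner film = 1/(h_i·A) = 1/(10.2×12.2) = 0.008036 K/W
R_common brick = L/(kA) = 0.021/(0.618×12.2) = 0.002785 K/W
R_polyurethane foam = L/(kA) = 0.04/(0.0231×12.2) = 0.1419 K/W
R_plywood = L/(kA) = 0.055/(0.138×12.2) = 0.03267 K/W
R_total = 0.1854 K/W
Q = ΔT / R_total = 38 / 0.1854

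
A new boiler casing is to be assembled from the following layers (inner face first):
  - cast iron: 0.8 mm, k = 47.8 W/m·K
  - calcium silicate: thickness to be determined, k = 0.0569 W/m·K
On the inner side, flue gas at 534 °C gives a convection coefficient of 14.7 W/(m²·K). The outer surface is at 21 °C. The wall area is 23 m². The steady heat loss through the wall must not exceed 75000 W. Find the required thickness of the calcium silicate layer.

Using the resistance-network approach (series):
R_inner film = 1/(h_i·A) = 1/(14.7×23) = 0.002958 K/W
R_cast iron = L/(kA) = 0.0008/(47.8×23) = 7.277×10^-7 K/W
Sum of the known resistances R_other = 0.002958 K/W
Required total resistance R_tot = ΔT/Q_allow = 513/75000 = 0.00684 K/W
R_calcium silicate = R_tot − R_other = 0.003882 K/W
L = R·k·A = 0.003882×0.0569×23

L ≈ 5.08 mm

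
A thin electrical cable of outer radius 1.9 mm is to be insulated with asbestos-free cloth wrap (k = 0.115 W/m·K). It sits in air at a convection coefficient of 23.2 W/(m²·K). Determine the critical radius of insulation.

r_cr ≈ 4.96 mm

For a cylinder r_cr = k/h = 0.115/23.2
r_cr = 4.96 mm; since the bare radius (1.9 mm) is below r_cr, adding a thin layer of insulation will *increase* heat loss.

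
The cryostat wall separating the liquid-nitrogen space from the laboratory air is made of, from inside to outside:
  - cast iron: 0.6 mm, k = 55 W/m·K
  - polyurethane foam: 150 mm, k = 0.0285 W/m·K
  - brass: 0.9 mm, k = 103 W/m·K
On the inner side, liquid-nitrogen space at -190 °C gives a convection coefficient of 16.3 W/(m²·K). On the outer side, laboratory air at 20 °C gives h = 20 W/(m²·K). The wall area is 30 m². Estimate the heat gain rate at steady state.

Q ≈ 1170 W

Series thermal resistances:
R_inner film = 1/(h_i·A) = 1/(16.3×30) = 0.002045 K/W
R_cast iron = L/(kA) = 0.0006/(55×30) = 3.636×10^-7 K/W
R_polyurethane foam = L/(kA) = 0.15/(0.0285×30) = 0.1754 K/W
R_brass = L/(kA) = 0.0009/(103×30) = 2.913×10^-7 K/W
R_outer film = 1/(h_o·A) = 1/(20×30) = 0.001667 K/W
R_total = 0.1792 K/W
Q = ΔT / R_total = 210 / 0.1792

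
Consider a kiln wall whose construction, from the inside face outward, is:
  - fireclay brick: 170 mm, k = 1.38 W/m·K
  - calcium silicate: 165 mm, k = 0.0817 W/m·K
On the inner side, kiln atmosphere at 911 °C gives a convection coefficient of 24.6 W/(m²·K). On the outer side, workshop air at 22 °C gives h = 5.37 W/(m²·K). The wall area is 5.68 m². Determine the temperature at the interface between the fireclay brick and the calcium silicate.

T ≈ 850 °C

Treating each layer as a thermal resistance in series:
R_inner film = 1/(h_i·A) = 1/(24.6×5.68) = 0.007157 K/W
R_fireclay brick = L/(kA) = 0.17/(1.38×5.68) = 0.02169 K/W
R_calcium silicate = L/(kA) = 0.165/(0.0817×5.68) = 0.3556 K/W
R_outer film = 1/(h_o·A) = 1/(5.37×5.68) = 0.03279 K/W
R_total = 0.4172 K/W;  Q = ΔT/R_total = 889/0.4172 = 2131 W
T_interface = T_inner − Q·ΣR(inner→interface) = 911 − 2130×0.02884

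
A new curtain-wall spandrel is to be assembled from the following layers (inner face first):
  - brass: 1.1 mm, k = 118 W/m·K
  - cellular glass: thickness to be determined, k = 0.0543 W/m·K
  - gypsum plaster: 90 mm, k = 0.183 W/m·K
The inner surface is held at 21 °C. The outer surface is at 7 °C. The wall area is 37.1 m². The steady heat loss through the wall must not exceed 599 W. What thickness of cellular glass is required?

L ≈ 20.4 mm

Using the resistance-network approach (series):
R_brass = L/(kA) = 0.0011/(118×37.1) = 2.513×10^-7 K/W
R_gypsum plaster = L/(kA) = 0.09/(0.183×37.1) = 0.01326 K/W
Sum of the known resistances R_other = 0.01326 K/W
Required total resistance R_tot = ΔT/Q_allow = 14/599 = 0.02337 K/W
R_cellular glass = R_tot − R_other = 0.01012 K/W
L = R·k·A = 0.01012×0.0543×37.1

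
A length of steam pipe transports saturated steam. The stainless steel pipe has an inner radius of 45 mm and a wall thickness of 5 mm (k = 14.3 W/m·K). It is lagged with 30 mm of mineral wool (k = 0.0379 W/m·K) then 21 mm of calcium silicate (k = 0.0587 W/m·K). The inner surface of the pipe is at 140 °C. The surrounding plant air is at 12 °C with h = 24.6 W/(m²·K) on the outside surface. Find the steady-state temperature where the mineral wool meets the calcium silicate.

Radial resistances (cylindrical: R_cond = ln(r_o/r_i)/(2πkL), R_conv = 1/(h·2πrL)):
R_stainless steel pipe wall = ln(50/45)/(2π×14.3×1) = 0.001173 K/W
R_mineral wool = ln(80/50)/(2π×0.0379×1) = 1.974 K/W
R_calcium silicate = ln(101/80)/(2π×0.0587×1) = 0.632 K/W
R_outer film = 1/(h_o·2πr_oL) = 1/(24.6×2π×0.101×1) = 0.06406 K/W
R_total = 2.671 K/W
Q = ΔT/R_total = 128/2.671
Q = 47.9 W/m
T_interface = T_inner − Q·ΣR(inner→interface) = 140 − 47.9×1.975

T ≈ 45.4 °C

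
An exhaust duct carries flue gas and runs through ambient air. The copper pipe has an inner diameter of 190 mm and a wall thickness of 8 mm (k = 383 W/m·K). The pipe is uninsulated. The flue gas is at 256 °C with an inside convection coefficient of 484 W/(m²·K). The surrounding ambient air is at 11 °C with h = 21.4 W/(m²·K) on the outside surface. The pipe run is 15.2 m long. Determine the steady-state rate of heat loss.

Per-layer cylindrical resistances, series-summed:
R_inner film = 1/(h_i·2πr₁L) = 1/(484×2π×0.095×15.2) = 2.277×10^-4 K/W
R_copper pipe wall = ln(103/95)/(2π×383×15.2) = 2.21×10^-6 K/W
R_outer film = 1/(h_o·2πr_oL) = 1/(21.4×2π×0.103×15.2) = 0.00475 K/W
R_total = 0.00498 K/W
Q = ΔT/R_total = 245/0.00498

Q ≈ 49200 W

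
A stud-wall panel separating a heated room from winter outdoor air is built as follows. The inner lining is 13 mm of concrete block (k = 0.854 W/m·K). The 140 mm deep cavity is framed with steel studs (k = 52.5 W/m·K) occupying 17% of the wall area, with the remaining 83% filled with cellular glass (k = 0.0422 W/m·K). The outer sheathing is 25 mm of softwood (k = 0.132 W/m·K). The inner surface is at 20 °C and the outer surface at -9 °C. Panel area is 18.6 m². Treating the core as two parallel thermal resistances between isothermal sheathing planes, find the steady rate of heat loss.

Sheathing layers in series; stud and cavity paths in parallel between them.
R_inner = 0.013/(0.854×18.6) = 8.184×10^-4 K/W
R_stud  = 0.14/(52.5×0.17×18.6) = 8.433×10^-4 K/W
R_cav   = 0.14/(0.0422×0.83×18.6) = 0.2149 K/W
1/R_core = 1/R_stud + 1/R_cav → R_core = 8.401×10^-4 K/W
R_outer = 0.025/(0.132×18.6) = 0.01018 K/W
R_total = 0.01184 K/W
Q = ΔT/R_total = 29/0.01184

Q ≈ 2450 W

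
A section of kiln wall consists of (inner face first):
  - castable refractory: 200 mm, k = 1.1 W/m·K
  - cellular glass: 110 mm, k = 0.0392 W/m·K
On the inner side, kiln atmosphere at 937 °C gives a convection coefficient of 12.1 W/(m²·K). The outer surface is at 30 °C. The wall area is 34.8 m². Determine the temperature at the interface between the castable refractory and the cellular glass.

Using the resistance-network approach (series):
R_inner film = 1/(h_i·A) = 1/(12.1×34.8) = 0.002375 K/W
R_castable refractory = L/(kA) = 0.2/(1.1×34.8) = 0.005225 K/W
R_cellular glass = L/(kA) = 0.11/(0.0392×34.8) = 0.08064 K/W
R_total = 0.08824 K/W;  Q = ΔT/R_total = 907/0.08824 = 10280 W
T_interface = T_inner − Q·ΣR(inner→interface) = 937 − 10300×0.0076

T ≈ 859 °C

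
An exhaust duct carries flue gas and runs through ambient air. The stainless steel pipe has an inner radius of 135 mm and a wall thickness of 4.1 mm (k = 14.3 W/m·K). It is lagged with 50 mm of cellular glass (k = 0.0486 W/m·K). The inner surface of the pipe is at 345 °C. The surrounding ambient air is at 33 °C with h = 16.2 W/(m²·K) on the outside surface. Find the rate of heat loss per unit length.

q′ ≈ 295 W/m

For a radial system each layer contributes R = ln(r_out/r_in)/(2πkL); films add R = 1/(hA).
R_stainless steel pipe wall = ln(139.1/135)/(2π×14.3×1) = 3.33×10^-4 K/W
R_cellular glass = ln(189.1/139.1)/(2π×0.0486×1) = 1.006 K/W
R_outer film = 1/(h_o·2πr_oL) = 1/(16.2×2π×0.1891×1) = 0.05195 K/W
R_total = 1.058 K/W
Q = ΔT/R_total = 312/1.058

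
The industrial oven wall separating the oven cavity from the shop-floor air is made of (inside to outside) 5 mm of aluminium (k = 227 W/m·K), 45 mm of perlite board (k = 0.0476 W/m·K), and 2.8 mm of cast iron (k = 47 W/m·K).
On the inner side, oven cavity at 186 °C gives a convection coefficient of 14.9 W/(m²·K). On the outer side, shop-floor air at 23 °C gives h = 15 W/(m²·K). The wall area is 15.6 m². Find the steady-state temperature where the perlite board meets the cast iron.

T ≈ 33.1 °C

Using the resistance-network approach (series):
R_inner film = 1/(h_i·A) = 1/(14.9×15.6) = 0.004302 K/W
R_aluminium = L/(kA) = 0.005/(227×15.6) = 1.412×10^-6 K/W
R_perlite board = L/(kA) = 0.045/(0.0476×15.6) = 0.0606 K/W
R_cast iron = L/(kA) = 0.0028/(47×15.6) = 3.819×10^-6 K/W
R_outer film = 1/(h_o·A) = 1/(15×15.6) = 0.004274 K/W
R_total = 0.06918 K/W;  Q = ΔT/R_total = 163/0.06918 = 2356 W
T_interface = T_inner − Q·ΣR(inner→interface) = 186 − 2360×0.0649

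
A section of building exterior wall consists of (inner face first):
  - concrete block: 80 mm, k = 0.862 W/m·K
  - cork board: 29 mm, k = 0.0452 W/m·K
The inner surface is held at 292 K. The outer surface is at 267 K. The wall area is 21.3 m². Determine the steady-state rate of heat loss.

Using the resistance-network approach (series):
R_concrete block = L/(kA) = 0.08/(0.862×21.3) = 0.004357 K/W
R_cork board = L/(kA) = 0.029/(0.0452×21.3) = 0.03012 K/W
R_total = 0.03448 K/W
Q = ΔT / R_total = 25 / 0.03448

Q ≈ 725 W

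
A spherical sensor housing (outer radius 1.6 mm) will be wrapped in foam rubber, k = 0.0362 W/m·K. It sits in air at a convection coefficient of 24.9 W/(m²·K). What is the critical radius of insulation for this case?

For a sphere r_cr = 2k/h = 2×0.0362/24.9
r_cr = 2.91 mm; since the bare radius (1.6 mm) is below r_cr, adding a thin layer of insulation will *increase* heat loss.

r_cr ≈ 2.91 mm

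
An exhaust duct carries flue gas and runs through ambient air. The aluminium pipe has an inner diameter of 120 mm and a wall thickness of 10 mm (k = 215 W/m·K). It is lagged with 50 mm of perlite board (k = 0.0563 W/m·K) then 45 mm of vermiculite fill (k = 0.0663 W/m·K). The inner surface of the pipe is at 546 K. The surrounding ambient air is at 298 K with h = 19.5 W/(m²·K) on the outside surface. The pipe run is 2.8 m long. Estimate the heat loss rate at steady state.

Radial resistances (cylindrical: R_cond = ln(r_o/r_i)/(2πkL), R_conv = 1/(h·2πrL)):
R_aluminium pipe wall = ln(70/60)/(2π×215×2.8) = 4.075×10^-5 K/W
R_perlite board = ln(120/70)/(2π×0.0563×2.8) = 0.5442 K/W
R_vermiculite fill = ln(165/120)/(2π×0.0663×2.8) = 0.273 K/W
R_outer film = 1/(h_o·2πr_oL) = 1/(19.5×2π×0.165×2.8) = 0.01767 K/W
R_total = 0.8349 K/W
Q = ΔT/R_total = 248/0.8349

Q ≈ 297 W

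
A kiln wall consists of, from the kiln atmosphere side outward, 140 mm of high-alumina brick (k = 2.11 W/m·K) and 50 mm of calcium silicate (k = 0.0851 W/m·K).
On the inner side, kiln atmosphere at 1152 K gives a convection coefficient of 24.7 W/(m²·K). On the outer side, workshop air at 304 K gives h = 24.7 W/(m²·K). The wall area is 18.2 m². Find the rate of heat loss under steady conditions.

Q ≈ 21000 W

Model the wall as resistances in series:
R_inner film = 1/(h_i·A) = 1/(24.7×18.2) = 0.002224 K/W
R_high-alumina brick = L/(kA) = 0.14/(2.11×18.2) = 0.003646 K/W
R_calcium silicate = L/(kA) = 0.05/(0.0851×18.2) = 0.03228 K/W
R_outer film = 1/(h_o·A) = 1/(24.7×18.2) = 0.002224 K/W
R_total = 0.04038 K/W
Q = ΔT / R_total = 848 / 0.04038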